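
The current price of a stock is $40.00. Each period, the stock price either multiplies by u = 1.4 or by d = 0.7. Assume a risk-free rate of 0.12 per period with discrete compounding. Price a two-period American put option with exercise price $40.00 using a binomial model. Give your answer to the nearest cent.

Risk-neutral probability p = (1 + 0.12 − 0.7)/(1.4 − 0.7) = 0.4200/0.7000 = 0.6000
Terminal stock prices: S_uu = 78.4, S_ud = 39.2, S_dd = 19.6
Terminal payoffs (K − S): max(-38.4, 0) = 0, max(0.8, 0) = 0.8, max(20.4, 0) = 20.4
Node u (S = 56): continuation = 1/1.12·[0.6000·0.0000 + 0.4000·0.8000] = 0.2857; exercise value = 0.0000 ≤ continuation, so V_u = 0.2857
Node d (S = 28): continuation = 1/1.12·[0.6000·0.8000 + 0.4000·20.4000] = 7.7143; exercise value = 12.0000 > continuation, so V_d = 12.0000 (exercise)
Node 0 (S = 40): continuation = 1/1.12·[0.6000·0.2857 + 0.4000·12.0000] = 4.4388; exercise value = 0.0000 ≤ continuation, so V_0 = 4.4388

$4.44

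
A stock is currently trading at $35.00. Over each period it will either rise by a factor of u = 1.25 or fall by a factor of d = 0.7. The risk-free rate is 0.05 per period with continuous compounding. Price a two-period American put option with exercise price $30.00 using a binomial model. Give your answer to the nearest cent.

Risk-neutral probability p = (e^0.05 − 0.7)/(1.25 − 0.7) = 0.3513/0.5500 = 0.6387
Terminal stock prices: S_uu = 54.69, S_ud = 30.62, S_dd = 17.15
Terminal payoffs (K − S): max(-24.69, 0) = 0, max(-0.625, 0) = 0, max(12.85, 0) = 12.85
Node u (S = 43.75): continuation = e^(−0.05)·[0.6387·0.0000 + 0.3613·0.0000] = 0.0000; exercise value = 0.0000 ≤ continuation, so V_u = 0.0000
Node d (S = 24.5): continuation = e^(−0.05)·[0.6387·0.0000 + 0.3613·12.8500] = 4.4166; exercise value = 5.5000 > continuation, so V_d = 5.5000 (exercise)
Node 0 (S = 35): continuation = e^(−0.05)·[0.6387·0.0000 + 0.3613·5.5000] = 1.8904; exercise value = 0.0000 ≤ continuation, so V_0 = 1.8904

$1.89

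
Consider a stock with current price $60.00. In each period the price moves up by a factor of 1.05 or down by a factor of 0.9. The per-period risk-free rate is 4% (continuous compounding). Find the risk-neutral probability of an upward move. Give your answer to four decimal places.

p = 0.9387

Risk-neutral probability p = (e^0.04 − 0.9)/(1.05 − 0.9) = 0.1408/0.1500 = 0.9387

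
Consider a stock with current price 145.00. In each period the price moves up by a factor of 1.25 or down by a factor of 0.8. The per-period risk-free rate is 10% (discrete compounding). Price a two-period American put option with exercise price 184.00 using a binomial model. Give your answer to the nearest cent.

Risk-neutral probability p = (1 + 0.1 − 0.8)/(1.25 − 0.8) = 0.3000/0.4500 = 0.6667
Terminal stock prices: S_uu = 226.6, S_ud = 145, S_dd = 92.8
Terminal payoffs (K − S): max(-42.56, 0) = 0, max(39, 0) = 39, max(91.2, 0) = 91.2
Node u (S = 181.2): continuation = 1/1.1·[0.6667·0.0000 + 0.3333·39.0000] = 11.8182; exercise value = 2.7500 ≤ continuation, so V_u = 11.8182
Node d (S = 116): continuation = 1/1.1·[0.6667·39.0000 + 0.3333·91.2000] = 51.2727; exercise value = 68.0000 > continuation, so V_d = 68.0000 (exercise)
Node 0 (S = 145): continuation = 1/1.1·[0.6667·11.8182 + 0.3333·68.0000] = 27.7686; exercise value = 39.0000 > continuation, so V_0 = 39.0000 (exercise)

39.00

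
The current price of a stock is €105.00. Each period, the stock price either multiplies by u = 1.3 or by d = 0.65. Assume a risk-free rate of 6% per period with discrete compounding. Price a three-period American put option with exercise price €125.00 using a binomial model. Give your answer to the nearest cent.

€28.48

Risk-neutral probability p = (1 + 0.06 − 0.65)/(1.3 − 0.65) = 0.4100/0.6500 = 0.6308
Terminal stock prices: S_uuu = 230.7, S_uud = 115.3, S_udd = 57.67, S_ddd = 28.84
Terminal payoffs (K − S): max(-105.7, 0) = 0, max(9.657, 0) = 9.657, max(67.33, 0) = 67.33, max(96.16, 0) = 96.16
Node uu (S = 177.5): continuation = 1/1.06·[0.6308·0.0000 + 0.3692·9.6575] = 3.3640; exercise value = 0.0000 ≤ continuation, so V_uu = 3.3640
Node ud (S = 88.73): continuation = 1/1.06·[0.6308·9.6575 + 0.3692·67.3287] = 29.1995; exercise value = 36.2750 > continuation, so V_ud = 36.2750 (exercise)
Node dd (S = 44.36): continuation = 1/1.06·[0.6308·67.3287 + 0.3692·96.1644] = 73.5620; exercise value = 80.6375 > continuation, so V_dd = 80.6375 (exercise)
Node u (S = 136.5): continuation = 1/1.06·[0.6308·3.3640 + 0.3692·36.2750] = 14.6375; exercise value = 0.0000 ≤ continuation, so V_u = 14.6375
Node d (S = 68.25): continuation = 1/1.06·[0.6308·36.2750 + 0.3692·80.6375] = 49.6745; exercise value = 56.7500 > continuation, so V_d = 56.7500 (exercise)
Node 0 (S = 105): continuation = 1/1.06·[0.6308·14.6375 + 0.3692·56.7500] = 28.4781; exercise value = 20.0000 ≤ continuation, so V_0 = 28.4781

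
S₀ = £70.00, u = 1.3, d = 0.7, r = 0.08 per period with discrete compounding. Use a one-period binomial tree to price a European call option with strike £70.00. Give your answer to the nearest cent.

£12.31

Risk-neutral probability p = (1 + 0.08 − 0.7)/(1.3 − 0.7) = 0.3800/0.6000 = 0.6333
Terminal stock prices: S_u = 91, S_d = 49
Terminal payoffs (S − K): max(21, 0) = 21, max(-21, 0) = 0
Node 0 (S = 70): V_0 = 1/1.08·[0.6333·21.0000 + 0.3667·0.0000] = 12.3148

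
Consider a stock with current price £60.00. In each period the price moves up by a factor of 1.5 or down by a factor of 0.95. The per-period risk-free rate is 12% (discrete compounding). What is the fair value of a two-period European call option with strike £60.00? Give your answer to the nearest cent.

£14.39

Risk-neutral probability p = (1 + 0.12 − 0.95)/(1.5 − 0.95) = 0.1700/0.5500 = 0.3091
Terminal stock prices: S_uu = 135, S_ud = 85.5, S_dd = 54.15
Terminal payoffs (S − K): max(75, 0) = 75, max(25.5, 0) = 25.5, max(-5.85, 0) = 0
Node u (S = 90): V_u = 1/1.12·[0.3091·75.0000 + 0.6909·25.5000] = 36.4286
Node d (S = 57): V_d = 1/1.12·[0.3091·25.5000 + 0.6909·0.0000] = 7.0373
Node 0 (S = 60): V_0 = 1/1.12·[0.3091·36.4286 + 0.6909·7.0373] = 14.3946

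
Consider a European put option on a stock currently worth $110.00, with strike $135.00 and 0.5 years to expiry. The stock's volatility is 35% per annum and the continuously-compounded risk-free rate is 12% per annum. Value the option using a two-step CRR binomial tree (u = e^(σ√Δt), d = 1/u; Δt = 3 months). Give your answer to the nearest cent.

CRR parameters: u = e^(σ√Δt) = e^(0.35·√0.25) = 1.1912, d = 1/u = 0.8395
Per-period rate: rΔt = 0.12·0.25 = 0.03, so R = e^0.03 = 1.0305
Risk-neutral probability p = (e^0.03 − 0.8395)/(1.1912 − 0.8395) = 0.1910/0.3518 = 0.5429
Terminal stock prices: S_uu = 156.1, S_ud = 110, S_dd = 77.52
Terminal payoffs (K − S): max(-21.1, 0) = 0, max(25, 0) = 25, max(57.48, 0) = 57.48
Node u (S = 131): V_u = e^(−0.03)·[0.5429·0.0000 + 0.4571·25.0000] = 11.0890
Node d (S = 92.34): V_d = e^(−0.03)·[0.5429·25.0000 + 0.4571·57.4843] = 38.6699
Node 0 (S = 110): V_0 = e^(−0.03)·[0.5429·11.0890 + 0.4571·38.6699] = 22.9950

$23.00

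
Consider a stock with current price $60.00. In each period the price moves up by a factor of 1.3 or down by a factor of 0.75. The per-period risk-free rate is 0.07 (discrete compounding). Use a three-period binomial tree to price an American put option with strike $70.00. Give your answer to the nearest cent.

$12.21

Risk-neutral probability p = (1 + 0.07 − 0.75)/(1.3 − 0.75) = 0.3200/0.5500 = 0.5818
Terminal stock prices: S_uuu = 131.8, S_uud = 76.05, S_udd = 43.88, S_ddd = 25.31
Terminal payoffs (K − S): max(-61.82, 0) = 0, max(-6.05, 0) = 0, max(26.12, 0) = 26.12, max(44.69, 0) = 44.69
Node uu (S = 101.4): continuation = 1/1.07·[0.5818·0.0000 + 0.4182·0.0000] = 0.0000; exercise value = 0.0000 ≤ continuation, so V_uu = 0.0000
Node ud (S = 58.5): continuation = 1/1.07·[0.5818·0.0000 + 0.4182·26.1250] = 10.2103; exercise value = 11.5000 > continuation, so V_ud = 11.5000 (exercise)
Node dd (S = 33.75): continuation = 1/1.07·[0.5818·26.1250 + 0.4182·44.6875] = 31.6706; exercise value = 36.2500 > continuation, so V_dd = 36.2500 (exercise)
Node u (S = 78): continuation = 1/1.07·[0.5818·0.0000 + 0.4182·11.5000] = 4.4945; exercise value = 0.0000 ≤ continuation, so V_u = 4.4945
Node d (S = 45): continuation = 1/1.07·[0.5818·11.5000 + 0.4182·36.2500] = 20.4206; exercise value = 25.0000 > continuation, so V_d = 25.0000 (exercise)
Node 0 (S = 60): continuation = 1/1.07·[0.5818·4.4945 + 0.4182·25.0000] = 12.2145; exercise value = 10.0000 ≤ continuation, so V_0 = 12.2145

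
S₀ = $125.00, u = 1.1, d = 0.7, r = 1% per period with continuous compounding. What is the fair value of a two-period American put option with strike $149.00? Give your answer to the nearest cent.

Risk-neutral probability p = (e^0.01 − 0.7)/(1.1 − 0.7) = 0.3101/0.4000 = 0.7751
Terminal stock prices: S_uu = 151.3, S_ud = 96.25, S_dd = 61.25
Terminal payoffs (K − S): max(-2.25, 0) = 0, max(52.75, 0) = 52.75, max(87.75, 0) = 87.75
Node u (S = 137.5): continuation = e^(−0.01)·[0.7751·0.0000 + 0.2249·52.7500] = 11.7441; exercise value = 11.5000 ≤ continuation, so V_u = 11.7441
Node d (S = 87.5): continuation = e^(−0.01)·[0.7751·52.7500 + 0.2249·87.7500] = 60.0174; exercise value = 61.5000 > continuation, so V_d = 61.5000 (exercise)
Node 0 (S = 125): continuation = e^(−0.01)·[0.7751·11.7441 + 0.2249·61.5000] = 22.7048; exercise value = 24.0000 > continuation, so V_0 = 24.0000 (exercise)

$24.00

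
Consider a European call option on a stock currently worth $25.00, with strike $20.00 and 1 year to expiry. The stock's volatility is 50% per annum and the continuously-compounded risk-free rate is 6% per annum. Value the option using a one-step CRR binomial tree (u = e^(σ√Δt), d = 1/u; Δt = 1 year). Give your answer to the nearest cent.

CRR parameters: u = e^(σ√Δt) = e^(0.5·√1) = 1.6487, d = 1/u = 0.6065
Per-period rate: rΔt = 0.06·1 = 0.06, so R = e^0.06 = 1.0618
Risk-neutral probability p = (e^0.06 − 0.6065)/(1.6487 − 0.6065) = 0.4553/1.0422 = 0.4369
Terminal stock prices: S_u = 41.22, S_d = 15.16
Terminal payoffs (S − K): max(21.22, 0) = 21.22, max(-4.837, 0) = 0
Node 0 (S = 25): V_0 = e^(−0.06)·[0.4369·21.2180 + 0.5631·0.0000] = 8.7298

$8.73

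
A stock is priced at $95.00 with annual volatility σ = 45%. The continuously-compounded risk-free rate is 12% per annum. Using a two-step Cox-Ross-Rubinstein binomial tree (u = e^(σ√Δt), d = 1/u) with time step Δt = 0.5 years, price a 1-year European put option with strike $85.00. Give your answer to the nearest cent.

$7.20

CRR parameters: u = e^(σ√Δt) = e^(0.45·√0.5) = 1.3746, d = 1/u = 0.7275
Per-period rate: rΔt = 0.12·0.5 = 0.06, so R = e^0.06 = 1.0618
Risk-neutral probability p = (e^0.06 − 0.7275)/(1.3746 − 0.7275) = 0.3344/0.6472 = 0.5167
Terminal stock prices: S_uu = 179.5, S_ud = 95, S_dd = 50.27
Terminal payoffs (K − S): max(-94.52, 0) = 0, max(-10, 0) = 0, max(34.73, 0) = 34.73
Node u (S = 130.6): V_u = e^(−0.06)·[0.5167·0.0000 + 0.4833·0.0000] = 0.0000
Node d (S = 69.11): V_d = e^(−0.06)·[0.5167·0.0000 + 0.4833·34.7264] = 15.8071
Node 0 (S = 95): V_0 = e^(−0.06)·[0.5167·0.0000 + 0.4833·15.8071] = 7.1953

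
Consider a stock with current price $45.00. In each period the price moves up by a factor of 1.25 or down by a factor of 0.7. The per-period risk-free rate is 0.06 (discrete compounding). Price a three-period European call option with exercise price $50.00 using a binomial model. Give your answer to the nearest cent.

$8.92

Risk-neutral probability p = (1 + 0.06 − 0.7)/(1.25 − 0.7) = 0.3600/0.5500 = 0.6545
Terminal stock prices: S_uuu = 87.89, S_uud = 49.22, S_udd = 27.56, S_ddd = 15.43
Terminal payoffs (S − K): max(37.89, 0) = 37.89, max(-0.7812, 0) = 0, max(-22.44, 0) = 0, max(-34.57, 0) = 0
Node uu (S = 70.31): V_uu = 1/1.06·[0.6545·37.8906 + 0.3455·0.0000] = 23.3973
Node ud (S = 39.38): V_ud = 1/1.06·[0.6545·0.0000 + 0.3455·0.0000] = 0.0000
Node dd (S = 22.05): V_dd = 1/1.06·[0.6545·0.0000 + 0.3455·0.0000] = 0.0000
Node u (S = 56.25): V_u = 1/1.06·[0.6545·23.3973 + 0.3455·0.0000] = 14.4477
Node d (S = 31.5): V_d = 1/1.06·[0.6545·0.0000 + 0.3455·0.0000] = 0.0000
Node 0 (S = 45): V_0 = 1/1.06·[0.6545·14.4477 + 0.3455·0.0000] = 8.9214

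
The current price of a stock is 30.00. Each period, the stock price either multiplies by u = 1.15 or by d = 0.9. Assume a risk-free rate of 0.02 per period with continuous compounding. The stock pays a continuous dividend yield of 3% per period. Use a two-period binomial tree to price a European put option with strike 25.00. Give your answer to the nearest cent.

0.28

Per-period risk-free factor R = e^0.02 = 1.0202; dividend-adjusted growth = e^(0.02−0.03) = 0.9900.
Risk-neutral probability p = (0.9900 − 0.9)/(1.15 − 0.9) = 0.0900/0.2500 = 0.3602
Terminal stock prices: S_uu = 39.67, S_ud = 31.05, S_dd = 24.3
Terminal payoffs (K − S): max(-14.67, 0) = 0, max(-6.05, 0) = 0, max(0.7, 0) = 0.7
Node u (S = 34.5): V_u = e^(−0.02)·[0.3602·0.0000 + 0.6398·0.0000] = 0.0000
Node d (S = 27): V_d = e^(−0.02)·[0.3602·0.0000 + 0.6398·0.7000] = 0.4390
Node 0 (S = 30): V_0 = e^(−0.02)·[0.3602·0.0000 + 0.6398·0.4390] = 0.2753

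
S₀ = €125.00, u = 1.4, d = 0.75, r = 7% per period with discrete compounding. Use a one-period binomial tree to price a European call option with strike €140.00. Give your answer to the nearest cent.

Risk-neutral probability p = (1 + 0.07 − 0.75)/(1.4 − 0.75) = 0.3200/0.6500 = 0.4923
Terminal stock prices: S_u = 175, S_d = 93.75
Terminal payoffs (S − K): max(35, 0) = 35, max(-46.25, 0) = 0
Node 0 (S = 125): V_0 = 1/1.07·[0.4923·35.0000 + 0.5077·0.0000] = 16.1035

€16.10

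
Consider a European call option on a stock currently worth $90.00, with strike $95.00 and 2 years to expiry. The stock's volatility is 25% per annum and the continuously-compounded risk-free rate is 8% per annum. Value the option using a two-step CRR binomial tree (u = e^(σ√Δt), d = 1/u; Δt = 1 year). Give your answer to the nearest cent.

CRR parameters: u = e^(σ√Δt) = e^(0.25·√1) = 1.2840, d = 1/u = 0.7788
Per-period rate: rΔt = 0.08·1 = 0.08, so R = e^0.08 = 1.0833
Risk-neutral probability p = (e^0.08 − 0.7788)/(1.2840 − 0.7788) = 0.3045/0.5052 = 0.6027
Terminal stock prices: S_uu = 148.4, S_ud = 90, S_dd = 54.59
Terminal payoffs (S − K): max(53.38, 0) = 53.38, max(-5, 0) = 0, max(-40.41, 0) = 0
Node u (S = 115.6): V_u = e^(−0.08)·[0.6027·53.3849 + 0.3973·0.0000] = 29.7001
Node d (S = 70.09): V_d = e^(−0.08)·[0.6027·0.0000 + 0.3973·0.0000] = 0.0000
Node 0 (S = 90): V_0 = e^(−0.08)·[0.6027·29.7001 + 0.3973·0.0000] = 16.5233

$16.52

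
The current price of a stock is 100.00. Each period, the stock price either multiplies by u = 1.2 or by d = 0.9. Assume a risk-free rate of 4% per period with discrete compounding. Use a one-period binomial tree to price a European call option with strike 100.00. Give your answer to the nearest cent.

Risk-neutral probability p = (1 + 0.04 − 0.9)/(1.2 − 0.9) = 0.1400/0.3000 = 0.4667
Terminal stock prices: S_u = 120, S_d = 90
Terminal payoffs (S − K): max(20, 0) = 20, max(-10, 0) = 0
Node 0 (S = 100): V_0 = 1/1.04·[0.4667·20.0000 + 0.5333·0.0000] = 8.9744

8.97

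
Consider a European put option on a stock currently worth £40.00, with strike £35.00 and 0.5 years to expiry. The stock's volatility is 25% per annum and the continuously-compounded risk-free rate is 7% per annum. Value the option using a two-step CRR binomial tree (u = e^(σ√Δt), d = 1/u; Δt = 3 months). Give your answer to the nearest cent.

CRR parameters: u = e^(σ√Δt) = e^(0.25·√0.25) = 1.1331, d = 1/u = 0.8825
Per-period rate: rΔt = 0.07·0.25 = 0.0175, so R = e^0.0175 = 1.0177
Risk-neutral probability p = (e^0.0175 − 0.8825)/(1.1331 − 0.8825) = 0.1352/0.2507 = 0.5392
Terminal stock prices: S_uu = 51.36, S_ud = 40, S_dd = 31.15
Terminal payoffs (K − S): max(-16.36, 0) = 0, max(-5, 0) = 0, max(3.848, 0) = 3.848
Node u (S = 45.33): V_u = e^(−0.0175)·[0.5392·0.0000 + 0.4608·0.0000] = 0.0000
Node d (S = 35.3): V_d = e^(−0.0175)·[0.5392·0.0000 + 0.4608·3.8480] = 1.7423
Node 0 (S = 40): V_0 = e^(−0.0175)·[0.5392·0.0000 + 0.4608·1.7423] = 0.7889

£0.79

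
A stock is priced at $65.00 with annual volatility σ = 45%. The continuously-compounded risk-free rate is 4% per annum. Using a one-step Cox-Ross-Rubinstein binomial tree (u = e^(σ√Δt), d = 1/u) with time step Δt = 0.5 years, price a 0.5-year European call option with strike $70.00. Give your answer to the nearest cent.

CRR parameters: u = e^(σ√Δt) = e^(0.45·√0.5) = 1.3746, d = 1/u = 0.7275
Per-period rate: rΔt = 0.04·0.5 = 0.02, so R = e^0.02 = 1.0202
Risk-neutral probability p = (e^0.02 − 0.7275)/(1.3746 − 0.7275) = 0.2927/0.6472 = 0.4523
Terminal stock prices: S_u = 89.35, S_d = 47.28
Terminal payoffs (S − K): max(19.35, 0) = 19.35, max(-22.72, 0) = 0
Node 0 (S = 65): V_0 = e^(−0.02)·[0.4523·19.3522 + 0.5477·0.0000] = 8.5802

$8.58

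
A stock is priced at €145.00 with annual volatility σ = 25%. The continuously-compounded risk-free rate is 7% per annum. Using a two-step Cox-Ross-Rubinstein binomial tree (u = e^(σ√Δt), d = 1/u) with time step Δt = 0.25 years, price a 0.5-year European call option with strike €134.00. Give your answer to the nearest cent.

€19.93

CRR parameters: u = e^(σ√Δt) = e^(0.25·√0.25) = 1.1331, d = 1/u = 0.8825
Per-period rate: rΔt = 0.07·0.25 = 0.0175, so R = e^0.0175 = 1.0177
Risk-neutral probability p = (e^0.0175 − 0.8825)/(1.1331 − 0.8825) = 0.1352/0.2507 = 0.5392
Terminal stock prices: S_uu = 186.2, S_ud = 145, S_dd = 112.9
Terminal payoffs (S − K): max(52.18, 0) = 52.18, max(11, 0) = 11, max(-21.07, 0) = 0
Node u (S = 164.3): V_u = e^(−0.0175)·[0.5392·52.1837 + 0.4608·11.0000] = 32.6311
Node d (S = 128): V_d = e^(−0.0175)·[0.5392·11.0000 + 0.4608·0.0000] = 5.8286
Node 0 (S = 145): V_0 = e^(−0.0175)·[0.5392·32.6311 + 0.4608·5.8286] = 19.9293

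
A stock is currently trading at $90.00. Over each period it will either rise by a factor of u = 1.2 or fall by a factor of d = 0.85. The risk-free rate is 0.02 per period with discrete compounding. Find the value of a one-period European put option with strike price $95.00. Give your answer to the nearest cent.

$9.33

Risk-neutral probability p = (1 + 0.02 − 0.85)/(1.2 − 0.85) = 0.1700/0.3500 = 0.4857
Terminal stock prices: S_u = 108, S_d = 76.5
Terminal payoffs (K − S): max(-13, 0) = 0, max(18.5, 0) = 18.5
Node 0 (S = 90): V_0 = 1/1.02·[0.4857·0.0000 + 0.5143·18.5000] = 9.3277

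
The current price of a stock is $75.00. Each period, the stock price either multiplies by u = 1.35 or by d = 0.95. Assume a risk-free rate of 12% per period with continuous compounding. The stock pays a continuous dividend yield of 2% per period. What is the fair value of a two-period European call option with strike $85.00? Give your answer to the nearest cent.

Per-period risk-free factor R = e^0.12 = 1.1275; dividend-adjusted growth = e^(0.12−0.02) = 1.1052.
Risk-neutral probability p = (1.1052 − 0.95)/(1.35 − 0.95) = 0.1552/0.4000 = 0.3879
Terminal stock prices: S_uu = 136.7, S_ud = 96.19, S_dd = 67.69
Terminal payoffs (S − K): max(51.69, 0) = 51.69, max(11.19, 0) = 11.19, max(-17.31, 0) = 0
Node u (S = 101.2): V_u = e^(−0.12)·[0.3879·51.6875 + 0.6121·11.1875] = 23.8569
Node d (S = 71.25): V_d = e^(−0.12)·[0.3879·11.1875 + 0.6121·0.0000] = 3.8492
Node 0 (S = 75): V_0 = e^(−0.12)·[0.3879·23.8569 + 0.6121·3.8492] = 10.2978

$10.30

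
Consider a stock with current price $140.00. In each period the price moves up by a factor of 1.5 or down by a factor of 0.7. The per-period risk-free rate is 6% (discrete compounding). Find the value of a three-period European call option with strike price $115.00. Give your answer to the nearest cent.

$56.95

Risk-neutral probability p = (1 + 0.06 − 0.7)/(1.5 − 0.7) = 0.3600/0.8000 = 0.4500
Terminal stock prices: S_uuu = 472.5, S_uud = 220.5, S_udd = 102.9, S_ddd = 48.02
Terminal payoffs (S − K): max(357.5, 0) = 357.5, max(105.5, 0) = 105.5, max(-12.1, 0) = 0, max(-66.98, 0) = 0
Node uu (S = 315): V_uu = 1/1.06·[0.4500·357.5000 + 0.5500·105.5000] = 206.5094
Node ud (S = 147): V_ud = 1/1.06·[0.4500·105.5000 + 0.5500·0.0000] = 44.7877
Node dd (S = 68.6): V_dd = 1/1.06·[0.4500·0.0000 + 0.5500·0.0000] = 0.0000
Node u (S = 210): V_u = 1/1.06·[0.4500·206.5094 + 0.5500·44.7877] = 110.9080
Node d (S = 98): V_d = 1/1.06·[0.4500·44.7877 + 0.5500·0.0000] = 19.0137
Node 0 (S = 140): V_0 = 1/1.06·[0.4500·110.9080 + 0.5500·19.0137] = 56.9492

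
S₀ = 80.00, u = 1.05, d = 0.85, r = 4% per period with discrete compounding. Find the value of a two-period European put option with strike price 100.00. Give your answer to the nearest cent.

Risk-neutral probability p = (1 + 0.04 − 0.85)/(1.05 − 0.85) = 0.1900/0.2000 = 0.9500
Terminal stock prices: S_uu = 88.2, S_ud = 71.4, S_dd = 57.8
Terminal payoffs (K − S): max(11.8, 0) = 11.8, max(28.6, 0) = 28.6, max(42.2, 0) = 42.2
Node u (S = 84): V_u = 1/1.04·[0.9500·11.8000 + 0.0500·28.6000] = 12.1538
Node d (S = 68): V_d = 1/1.04·[0.9500·28.6000 + 0.0500·42.2000] = 28.1538
Node 0 (S = 80): V_0 = 1/1.04·[0.9500·12.1538 + 0.0500·28.1538] = 12.4556

12.46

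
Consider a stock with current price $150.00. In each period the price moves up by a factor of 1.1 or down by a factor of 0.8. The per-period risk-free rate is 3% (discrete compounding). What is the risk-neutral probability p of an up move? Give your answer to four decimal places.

Risk-neutral probability p = (1 + 0.03 − 0.8)/(1.1 − 0.8) = 0.2300/0.3000 = 0.7667

p = 0.7667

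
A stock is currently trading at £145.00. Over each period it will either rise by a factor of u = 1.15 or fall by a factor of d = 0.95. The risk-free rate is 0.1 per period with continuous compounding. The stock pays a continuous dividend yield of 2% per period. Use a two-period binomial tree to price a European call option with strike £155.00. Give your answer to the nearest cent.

Per-period risk-free factor R = e^0.1 = 1.1052; dividend-adjusted growth = e^(0.1−0.02) = 1.0833.
Risk-neutral probability p = (1.0833 − 0.95)/(1.15 − 0.95) = 0.1333/0.2000 = 0.6664
Terminal stock prices: S_uu = 191.8, S_ud = 158.4, S_dd = 130.9
Terminal payoffs (S − K): max(36.76, 0) = 36.76, max(3.412, 0) = 3.412, max(-24.14, 0) = 0
Node u (S = 166.8): V_u = e^(−0.1)·[0.6664·36.7625 + 0.3336·3.4125] = 23.1983
Node d (S = 137.8): V_d = e^(−0.1)·[0.6664·3.4125 + 0.3336·0.0000] = 2.0578
Node 0 (S = 145): V_0 = e^(−0.1)·[0.6664·23.1983 + 0.3336·2.0578] = 14.6100

£14.61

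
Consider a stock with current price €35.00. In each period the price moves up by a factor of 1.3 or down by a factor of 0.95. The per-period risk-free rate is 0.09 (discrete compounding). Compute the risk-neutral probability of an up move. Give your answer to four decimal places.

Risk-neutral probability p = (1 + 0.09 − 0.95)/(1.3 − 0.95) = 0.1400/0.3500 = 0.4000

p = 0.4000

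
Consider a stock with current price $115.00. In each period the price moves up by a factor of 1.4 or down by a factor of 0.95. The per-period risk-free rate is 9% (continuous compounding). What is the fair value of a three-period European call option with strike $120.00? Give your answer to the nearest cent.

$28.52

Risk-neutral probability p = (e^0.09 − 0.95)/(1.4 − 0.95) = 0.1442/0.4500 = 0.3204
Terminal stock prices: S_uuu = 315.6, S_uud = 214.1, S_udd = 145.3, S_ddd = 98.6
Terminal payoffs (S − K): max(195.6, 0) = 195.6, max(94.13, 0) = 94.13, max(25.3, 0) = 25.3, max(-21.4, 0) = 0
Node uu (S = 225.4): V_uu = e^(−0.09)·[0.3204·195.5600 + 0.6796·94.1300] = 115.7283
Node ud (S = 152.9): V_ud = e^(−0.09)·[0.3204·94.1300 + 0.6796·25.3025] = 43.2783
Node dd (S = 103.8): V_dd = e^(−0.09)·[0.3204·25.3025 + 0.6796·0.0000] = 7.4089
Node u (S = 161): V_u = e^(−0.09)·[0.3204·115.7283 + 0.6796·43.2783] = 60.7676
Node d (S = 109.2): V_d = e^(−0.09)·[0.3204·43.2783 + 0.6796·7.4089] = 17.2742
Node 0 (S = 115): V_0 = e^(−0.09)·[0.3204·60.7676 + 0.6796·17.2742] = 28.5228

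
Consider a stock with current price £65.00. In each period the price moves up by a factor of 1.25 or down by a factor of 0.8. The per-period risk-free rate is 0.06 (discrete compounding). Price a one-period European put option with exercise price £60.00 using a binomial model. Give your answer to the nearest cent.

Risk-neutral probability p = (1 + 0.06 − 0.8)/(1.25 − 0.8) = 0.2600/0.4500 = 0.5778
Terminal stock prices: S_u = 81.25, S_d = 52
Terminal payoffs (K − S): max(-21.25, 0) = 0, max(8, 0) = 8
Node 0 (S = 65): V_0 = 1/1.06·[0.5778·0.0000 + 0.4222·8.0000] = 3.1866

£3.19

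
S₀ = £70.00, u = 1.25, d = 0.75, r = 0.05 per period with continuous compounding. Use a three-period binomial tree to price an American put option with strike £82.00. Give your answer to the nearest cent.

£14.70

Risk-neutral probability p = (e^0.05 − 0.75)/(1.25 − 0.75) = 0.3013/0.5000 = 0.6025
Terminal stock prices: S_uuu = 136.7, S_uud = 82.03, S_udd = 49.22, S_ddd = 29.53
Terminal payoffs (K − S): max(-54.72, 0) = 0, max(-0.03125, 0) = 0, max(32.78, 0) = 32.78, max(52.47, 0) = 52.47
Node uu (S = 109.4): continuation = e^(−0.05)·[0.6025·0.0000 + 0.3975·0.0000] = 0.0000; exercise value = 0.0000 ≤ continuation, so V_uu = 0.0000
Node ud (S = 65.62): continuation = e^(−0.05)·[0.6025·0.0000 + 0.3975·32.7812] = 12.3937; exercise value = 16.3750 > continuation, so V_ud = 16.3750 (exercise)
Node dd (S = 39.38): continuation = e^(−0.05)·[0.6025·32.7812 + 0.3975·52.4688] = 38.6258; exercise value = 42.6250 > continuation, so V_dd = 42.6250 (exercise)
Node u (S = 87.5): continuation = e^(−0.05)·[0.6025·0.0000 + 0.3975·16.3750] = 6.1910; exercise value = 0.0000 ≤ continuation, so V_u = 6.1910
Node d (S = 52.5): continuation = e^(−0.05)·[0.6025·16.3750 + 0.3975·42.6250] = 25.5008; exercise value = 29.5000 > continuation, so V_d = 29.5000 (exercise)
Node 0 (S = 70): continuation = e^(−0.05)·[0.6025·6.1910 + 0.3975·29.5000] = 14.7016; exercise value = 12.0000 ≤ continuation, so V_0 = 14.7016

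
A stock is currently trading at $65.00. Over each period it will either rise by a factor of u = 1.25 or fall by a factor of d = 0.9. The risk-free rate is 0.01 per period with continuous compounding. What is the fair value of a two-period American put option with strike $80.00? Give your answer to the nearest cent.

$16.05

Risk-neutral probability p = (e^0.01 − 0.9)/(1.25 − 0.9) = 0.1101/0.3500 = 0.3144
Terminal stock prices: S_uu = 101.6, S_ud = 73.12, S_dd = 52.65
Terminal payoffs (K − S): max(-21.56, 0) = 0, max(6.875, 0) = 6.875, max(27.35, 0) = 27.35
Node u (S = 81.25): continuation = e^(−0.01)·[0.3144·0.0000 + 0.6856·6.8750] = 4.6664; exercise value = 0.0000 ≤ continuation, so V_u = 4.6664
Node d (S = 58.5): continuation = e^(−0.01)·[0.3144·6.8750 + 0.6856·27.3500] = 20.7040; exercise value = 21.5000 > continuation, so V_d = 21.5000 (exercise)
Node 0 (S = 65): continuation = e^(−0.01)·[0.3144·4.6664 + 0.6856·21.5000] = 16.0458; exercise value = 15.0000 ≤ continuation, so V_0 = 16.0458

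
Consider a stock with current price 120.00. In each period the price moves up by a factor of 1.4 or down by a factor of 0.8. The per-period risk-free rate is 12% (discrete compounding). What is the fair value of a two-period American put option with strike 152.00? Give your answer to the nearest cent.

Risk-neutral probability p = (1 + 0.12 − 0.8)/(1.4 − 0.8) = 0.3200/0.6000 = 0.5333
Terminal stock prices: S_uu = 235.2, S_ud = 134.4, S_dd = 76.8
Terminal payoffs (K − S): max(-83.2, 0) = 0, max(17.6, 0) = 17.6, max(75.2, 0) = 75.2
Node u (S = 168): continuation = 1/1.12·[0.5333·0.0000 + 0.4667·17.6000] = 7.3333; exercise value = 0.0000 ≤ continuation, so V_u = 7.3333
Node d (S = 96): continuation = 1/1.12·[0.5333·17.6000 + 0.4667·75.2000] = 39.7143; exercise value = 56.0000 > continuation, so V_d = 56.0000 (exercise)
Node 0 (S = 120): continuation = 1/1.12·[0.5333·7.3333 + 0.4667·56.0000] = 26.8254; exercise value = 32.0000 > continuation, so V_0 = 32.0000 (exercise)

32.00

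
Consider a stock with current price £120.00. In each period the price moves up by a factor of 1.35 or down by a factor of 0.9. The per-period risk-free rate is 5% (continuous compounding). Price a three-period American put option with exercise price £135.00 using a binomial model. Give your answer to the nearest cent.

Risk-neutral probability p = (e^0.05 − 0.9)/(1.35 − 0.9) = 0.1513/0.4500 = 0.3362
Terminal stock prices: S_uuu = 295.2, S_uud = 196.8, S_udd = 131.2, S_ddd = 87.48
Terminal payoffs (K − S): max(-160.2, 0) = 0, max(-61.83, 0) = 0, max(3.78, 0) = 3.78, max(47.52, 0) = 47.52
Node uu (S = 218.7): continuation = e^(−0.05)·[0.3362·0.0000 + 0.6638·0.0000] = 0.0000; exercise value = 0.0000 ≤ continuation, so V_uu = 0.0000
Node ud (S = 145.8): continuation = e^(−0.05)·[0.3362·0.0000 + 0.6638·3.7800] = 2.3869; exercise value = 0.0000 ≤ continuation, so V_ud = 2.3869
Node dd (S = 97.2): continuation = e^(−0.05)·[0.3362·3.7800 + 0.6638·47.5200] = 31.2160; exercise value = 37.8000 > continuation, so V_dd = 37.8000 (exercise)
Node u (S = 162): continuation = e^(−0.05)·[0.3362·0.0000 + 0.6638·2.3869] = 1.5073; exercise value = 0.0000 ≤ continuation, so V_u = 1.5073
Node d (S = 108): continuation = e^(−0.05)·[0.3362·2.3869 + 0.6638·37.8000] = 24.6327; exercise value = 27.0000 > continuation, so V_d = 27.0000 (exercise)
Node 0 (S = 120): continuation = e^(−0.05)·[0.3362·1.5073 + 0.6638·27.0000] = 17.5316; exercise value = 15.0000 ≤ continuation, so V_0 = 17.5316

£17.53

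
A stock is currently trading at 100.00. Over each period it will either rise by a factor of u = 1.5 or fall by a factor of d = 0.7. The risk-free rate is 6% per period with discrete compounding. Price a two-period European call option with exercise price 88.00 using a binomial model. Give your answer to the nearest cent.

Risk-neutral probability p = (1 + 0.06 − 0.7)/(1.5 − 0.7) = 0.3600/0.8000 = 0.4500
Terminal stock prices: S_uu = 225, S_ud = 105, S_dd = 49
Terminal payoffs (S − K): max(137, 0) = 137, max(17, 0) = 17, max(-39, 0) = 0
Node u (S = 150): V_u = 1/1.06·[0.4500·137.0000 + 0.5500·17.0000] = 66.9811
Node d (S = 70): V_d = 1/1.06·[0.4500·17.0000 + 0.5500·0.0000] = 7.2170
Node 0 (S = 100): V_0 = 1/1.06·[0.4500·66.9811 + 0.5500·7.2170] = 32.1800

32.18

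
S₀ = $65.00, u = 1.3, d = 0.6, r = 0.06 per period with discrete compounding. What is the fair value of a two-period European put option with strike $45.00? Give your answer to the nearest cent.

Risk-neutral probability p = (1 + 0.06 − 0.6)/(1.3 − 0.6) = 0.4600/0.7000 = 0.6571
Terminal stock prices: S_uu = 109.9, S_ud = 50.7, S_dd = 23.4
Terminal payoffs (K − S): max(-64.85, 0) = 0, max(-5.7, 0) = 0, max(21.6, 0) = 21.6
Node u (S = 84.5): V_u = 1/1.06·[0.6571·0.0000 + 0.3429·0.0000] = 0.0000
Node d (S = 39): V_d = 1/1.06·[0.6571·0.0000 + 0.3429·21.6000] = 6.9865
Node 0 (S = 65): V_0 = 1/1.06·[0.6571·0.0000 + 0.3429·6.9865] = 2.2598

$2.26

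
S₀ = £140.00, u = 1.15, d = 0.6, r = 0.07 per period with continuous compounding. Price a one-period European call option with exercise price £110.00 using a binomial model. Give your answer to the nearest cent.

Risk-neutral probability p = (e^0.07 − 0.6)/(1.15 − 0.6) = 0.4725/0.5500 = 0.8591
Terminal stock prices: S_u = 161, S_d = 84
Terminal payoffs (S − K): max(51, 0) = 51, max(-26, 0) = 0
Node 0 (S = 140): V_0 = e^(−0.07)·[0.8591·51.0000 + 0.1409·0.0000] = 40.8523

£40.85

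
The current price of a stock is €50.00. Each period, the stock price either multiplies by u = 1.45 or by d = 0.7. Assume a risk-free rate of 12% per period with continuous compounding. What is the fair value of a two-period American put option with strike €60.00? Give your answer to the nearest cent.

Risk-neutral probability p = (e^0.12 − 0.7)/(1.45 − 0.7) = 0.4275/0.7500 = 0.5700
Terminal stock prices: S_uu = 105.1, S_ud = 50.75, S_dd = 24.5
Terminal payoffs (K − S): max(-45.12, 0) = 0, max(9.25, 0) = 9.25, max(35.5, 0) = 35.5
Node u (S = 72.5): continuation = e^(−0.12)·[0.5700·0.0000 + 0.4300·9.2500] = 3.5278; exercise value = 0.0000 ≤ continuation, so V_u = 3.5278
Node d (S = 35): continuation = e^(−0.12)·[0.5700·9.2500 + 0.4300·35.5000] = 18.2152; exercise value = 25.0000 > continuation, so V_d = 25.0000 (exercise)
Node 0 (S = 50): continuation = e^(−0.12)·[0.5700·3.5278 + 0.4300·25.0000] = 11.3179; exercise value = 10.0000 ≤ continuation, so V_0 = 11.3179

€11.32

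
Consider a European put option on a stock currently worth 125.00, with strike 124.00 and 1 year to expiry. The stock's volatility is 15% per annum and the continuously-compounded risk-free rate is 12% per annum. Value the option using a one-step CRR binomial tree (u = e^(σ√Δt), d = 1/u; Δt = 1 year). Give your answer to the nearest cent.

1.66

CRR parameters: u = e^(σ√Δt) = e^(0.15·√1) = 1.1618, d = 1/u = 0.8607
Per-period rate: rΔt = 0.12·1 = 0.12, so R = e^0.12 = 1.1275
Risk-neutral probability p = (e^0.12 − 0.8607)/(1.1618 − 0.8607) = 0.2668/0.3011 = 0.8860
Terminal stock prices: S_u = 145.2, S_d = 107.6
Terminal payoffs (K − S): max(-21.23, 0) = 0, max(16.41, 0) = 16.41
Node 0 (S = 125): V_0 = e^(−0.12)·[0.8860·0.0000 + 0.1140·16.4115] = 1.6598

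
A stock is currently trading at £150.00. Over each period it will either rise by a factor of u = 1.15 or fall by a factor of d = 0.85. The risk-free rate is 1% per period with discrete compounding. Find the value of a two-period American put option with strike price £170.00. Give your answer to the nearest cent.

Risk-neutral probability p = (1 + 0.01 − 0.85)/(1.15 − 0.85) = 0.1600/0.3000 = 0.5333
Terminal stock prices: S_uu = 198.4, S_ud = 146.6, S_dd = 108.4
Terminal payoffs (K − S): max(-28.37, 0) = 0, max(23.38, 0) = 23.38, max(61.63, 0) = 61.63
Node u (S = 172.5): continuation = 1/1.01·[0.5333·0.0000 + 0.4667·23.3750] = 10.8003; exercise value = 0.0000 ≤ continuation, so V_u = 10.8003
Node d (S = 127.5): continuation = 1/1.01·[0.5333·23.3750 + 0.4667·61.6250] = 40.8168; exercise value = 42.5000 > continuation, so V_d = 42.5000 (exercise)
Node 0 (S = 150): continuation = 1/1.01·[0.5333·10.8003 + 0.4667·42.5000] = 25.3401; exercise value = 20.0000 ≤ continuation, so V_0 = 25.3401

£25.34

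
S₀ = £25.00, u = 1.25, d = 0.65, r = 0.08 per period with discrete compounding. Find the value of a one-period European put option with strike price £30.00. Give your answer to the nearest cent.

£3.61

Risk-neutral probability p = (1 + 0.08 − 0.65)/(1.25 − 0.65) = 0.4300/0.6000 = 0.7167
Terminal stock prices: S_u = 31.25, S_d = 16.25
Terminal payoffs (K − S): max(-1.25, 0) = 0, max(13.75, 0) = 13.75
Node 0 (S = 25): V_0 = 1/1.08·[0.7167·0.0000 + 0.2833·13.7500] = 3.6073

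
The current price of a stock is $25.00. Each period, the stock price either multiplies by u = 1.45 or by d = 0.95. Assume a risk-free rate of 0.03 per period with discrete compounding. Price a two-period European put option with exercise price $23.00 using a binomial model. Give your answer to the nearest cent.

Risk-neutral probability p = (1 + 0.03 − 0.95)/(1.45 − 0.95) = 0.0800/0.5000 = 0.1600
Terminal stock prices: S_uu = 52.56, S_ud = 34.44, S_dd = 22.56
Terminal payoffs (K − S): max(-29.56, 0) = 0, max(-11.44, 0) = 0, max(0.4375, 0) = 0.4375
Node u (S = 36.25): V_u = 1/1.03·[0.1600·0.0000 + 0.8400·0.0000] = 0.0000
Node d (S = 23.75): V_d = 1/1.03·[0.1600·0.0000 + 0.8400·0.4375] = 0.3568
Node 0 (S = 25): V_0 = 1/1.03·[0.1600·0.0000 + 0.8400·0.3568] = 0.2910

$0.29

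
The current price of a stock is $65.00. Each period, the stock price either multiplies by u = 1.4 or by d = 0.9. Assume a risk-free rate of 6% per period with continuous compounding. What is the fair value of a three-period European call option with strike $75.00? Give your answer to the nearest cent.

Risk-neutral probability p = (e^0.06 − 0.9)/(1.4 − 0.9) = 0.1618/0.5000 = 0.3237
Terminal stock prices: S_uuu = 178.4, S_uud = 114.7, S_udd = 73.71, S_ddd = 47.39
Terminal payoffs (S − K): max(103.4, 0) = 103.4, max(39.66, 0) = 39.66, max(-1.29, 0) = 0, max(-27.61, 0) = 0
Node uu (S = 127.4): V_uu = e^(−0.06)·[0.3237·103.3600 + 0.6763·39.6600] = 56.7677
Node ud (S = 81.9): V_ud = e^(−0.06)·[0.3237·39.6600 + 0.6763·0.0000] = 12.0893
Node dd (S = 52.65): V_dd = e^(−0.06)·[0.3237·0.0000 + 0.6763·0.0000] = 0.0000
Node u (S = 91): V_u = e^(−0.06)·[0.3237·56.7677 + 0.6763·12.0893] = 25.0043
Node d (S = 58.5): V_d = e^(−0.06)·[0.3237·12.0893 + 0.6763·0.0000] = 3.6851
Node 0 (S = 65): V_0 = e^(−0.06)·[0.3237·25.0043 + 0.6763·3.6851] = 9.9691

$9.97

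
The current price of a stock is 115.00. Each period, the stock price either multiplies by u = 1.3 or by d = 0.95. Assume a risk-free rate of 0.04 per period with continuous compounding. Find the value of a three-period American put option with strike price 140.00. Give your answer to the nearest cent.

25.00

Risk-neutral probability p = (e^0.04 − 0.95)/(1.3 − 0.95) = 0.0908/0.3500 = 0.2595
Terminal stock prices: S_uuu = 252.7, S_uud = 184.6, S_udd = 134.9, S_ddd = 98.6
Terminal payoffs (K − S): max(-112.7, 0) = 0, max(-44.63, 0) = 0, max(5.076, 0) = 5.076, max(41.4, 0) = 41.4
Node uu (S = 194.4): continuation = e^(−0.04)·[0.2595·0.0000 + 0.7405·0.0000] = 0.0000; exercise value = 0.0000 ≤ continuation, so V_uu = 0.0000
Node ud (S = 142): continuation = e^(−0.04)·[0.2595·0.0000 + 0.7405·5.0763] = 3.6118; exercise value = 0.0000 ≤ continuation, so V_ud = 3.6118
Node dd (S = 103.8): continuation = e^(−0.04)·[0.2595·5.0763 + 0.7405·41.4019] = 30.7230; exercise value = 36.2125 > continuation, so V_dd = 36.2125 (exercise)
Node u (S = 149.5): continuation = e^(−0.04)·[0.2595·0.0000 + 0.7405·3.6118] = 2.5698; exercise value = 0.0000 ≤ continuation, so V_u = 2.5698
Node d (S = 109.2): continuation = e^(−0.04)·[0.2595·3.6118 + 0.7405·36.2125] = 26.6657; exercise value = 30.7500 > continuation, so V_d = 30.7500 (exercise)
Node 0 (S = 115): continuation = e^(−0.04)·[0.2595·2.5698 + 0.7405·30.7500] = 22.5193; exercise value = 25.0000 > continuation, so V_0 = 25.0000 (exercise)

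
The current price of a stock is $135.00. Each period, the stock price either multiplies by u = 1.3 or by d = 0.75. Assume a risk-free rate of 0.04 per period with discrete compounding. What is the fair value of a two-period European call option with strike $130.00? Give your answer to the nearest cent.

Risk-neutral probability p = (1 + 0.04 − 0.75)/(1.3 − 0.75) = 0.2900/0.5500 = 0.5273
Terminal stock prices: S_uu = 228.2, S_ud = 131.6, S_dd = 75.94
Terminal payoffs (S − K): max(98.15, 0) = 98.15, max(1.625, 0) = 1.625, max(-54.06, 0) = 0
Node u (S = 175.5): V_u = 1/1.04·[0.5273·98.1500 + 0.4727·1.6250] = 50.5000
Node d (S = 101.2): V_d = 1/1.04·[0.5273·1.6250 + 0.4727·0.0000] = 0.8239
Node 0 (S = 135): V_0 = 1/1.04·[0.5273·50.5000 + 0.4727·0.8239] = 25.9776

$25.98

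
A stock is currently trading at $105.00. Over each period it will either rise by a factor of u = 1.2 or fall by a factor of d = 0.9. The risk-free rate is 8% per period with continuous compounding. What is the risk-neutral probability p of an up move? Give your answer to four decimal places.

Risk-neutral probability p = (e^0.08 − 0.9)/(1.2 − 0.9) = 0.1833/0.3000 = 0.6110

p = 0.6110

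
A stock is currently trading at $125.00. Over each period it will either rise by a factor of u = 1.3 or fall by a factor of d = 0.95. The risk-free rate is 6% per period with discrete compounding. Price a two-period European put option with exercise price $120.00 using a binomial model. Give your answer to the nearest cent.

$3.01

Risk-neutral probability p = (1 + 0.06 − 0.95)/(1.3 − 0.95) = 0.1100/0.3500 = 0.3143
Terminal stock prices: S_uu = 211.3, S_ud = 154.4, S_dd = 112.8
Terminal payoffs (K − S): max(-91.25, 0) = 0, max(-34.38, 0) = 0, max(7.188, 0) = 7.188
Node u (S = 162.5): V_u = 1/1.06·[0.3143·0.0000 + 0.6857·0.0000] = 0.0000
Node d (S = 118.8): V_d = 1/1.06·[0.3143·0.0000 + 0.6857·7.1875] = 4.6496
Node 0 (S = 125): V_0 = 1/1.06·[0.3143·0.0000 + 0.6857·4.6496] = 3.0078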